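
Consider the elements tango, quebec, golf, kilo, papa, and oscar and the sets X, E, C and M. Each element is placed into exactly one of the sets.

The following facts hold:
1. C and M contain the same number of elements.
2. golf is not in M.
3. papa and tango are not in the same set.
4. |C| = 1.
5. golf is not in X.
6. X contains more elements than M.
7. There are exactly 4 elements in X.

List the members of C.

C = {golf}

From (2): golf ∉ M.
From (5): golf ∉ X.
Suppose tango ∈ C: no assignment then satisfies all the clues, so tango ∉ C.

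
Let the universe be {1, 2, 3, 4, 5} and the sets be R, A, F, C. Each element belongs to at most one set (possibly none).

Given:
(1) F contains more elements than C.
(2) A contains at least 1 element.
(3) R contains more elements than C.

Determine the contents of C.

C = {}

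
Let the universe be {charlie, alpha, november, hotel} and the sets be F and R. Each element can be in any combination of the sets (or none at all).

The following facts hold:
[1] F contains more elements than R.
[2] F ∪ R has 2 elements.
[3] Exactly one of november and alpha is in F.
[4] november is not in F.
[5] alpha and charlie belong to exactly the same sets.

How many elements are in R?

0

From (4): november ∉ F.
(3) (exactly one): alpha ∈ F.
(5): charlie matches alpha: charlie ∈ F.
Suppose charlie ∈ R: no assignment then satisfies all the clues, so charlie ∉ R.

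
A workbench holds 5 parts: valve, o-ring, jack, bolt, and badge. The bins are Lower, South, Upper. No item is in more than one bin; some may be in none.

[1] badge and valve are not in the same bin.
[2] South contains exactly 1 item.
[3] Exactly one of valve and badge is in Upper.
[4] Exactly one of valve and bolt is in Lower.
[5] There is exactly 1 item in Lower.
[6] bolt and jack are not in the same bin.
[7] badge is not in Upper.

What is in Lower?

Lower = {bolt}

From (7): badge ∉ Upper.
(3) (exactly one): valve ∈ Upper.
(4) (exactly one): bolt ∈ Lower.
(5): Lower already has 1, so the rest are out.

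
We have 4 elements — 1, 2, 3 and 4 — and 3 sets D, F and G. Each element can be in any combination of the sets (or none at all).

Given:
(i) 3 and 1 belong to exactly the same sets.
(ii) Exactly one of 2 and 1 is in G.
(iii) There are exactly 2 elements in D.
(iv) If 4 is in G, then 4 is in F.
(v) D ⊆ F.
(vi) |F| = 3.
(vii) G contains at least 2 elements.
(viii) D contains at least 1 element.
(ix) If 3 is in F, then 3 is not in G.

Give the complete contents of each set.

D = {1, 3}; F = {1, 3, 4}; G = {2, 4}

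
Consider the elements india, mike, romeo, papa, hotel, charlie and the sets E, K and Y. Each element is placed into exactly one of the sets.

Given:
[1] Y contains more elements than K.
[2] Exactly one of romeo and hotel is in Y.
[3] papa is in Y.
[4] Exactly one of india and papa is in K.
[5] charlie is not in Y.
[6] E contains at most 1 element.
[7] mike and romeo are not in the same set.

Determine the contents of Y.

From (3): papa ∈ Y.
From (5): charlie ∉ Y.
(4) (exactly one): india ∈ K.
Suppose mike ∉ Y: no assignment then satisfies all the clues, so mike ∈ Y.

Y = {hotel, mike, papa}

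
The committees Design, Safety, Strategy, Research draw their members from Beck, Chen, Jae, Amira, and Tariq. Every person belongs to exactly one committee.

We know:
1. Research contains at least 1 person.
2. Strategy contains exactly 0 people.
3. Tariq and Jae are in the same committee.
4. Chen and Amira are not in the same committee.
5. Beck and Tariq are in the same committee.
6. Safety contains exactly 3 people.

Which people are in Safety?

Safety = {Beck, Jae, Tariq}

(2): Strategy already has 0, so the rest are out.
Suppose Beck ∉ Safety: no assignment then satisfies all the clues, so Beck ∈ Safety.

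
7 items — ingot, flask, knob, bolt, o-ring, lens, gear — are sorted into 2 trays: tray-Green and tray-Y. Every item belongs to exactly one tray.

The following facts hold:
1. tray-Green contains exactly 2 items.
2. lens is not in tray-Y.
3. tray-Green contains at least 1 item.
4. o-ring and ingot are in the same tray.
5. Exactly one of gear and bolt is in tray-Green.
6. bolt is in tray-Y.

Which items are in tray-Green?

From (2): lens ∉ tray-Y.
From (6): bolt ∈ tray-Y.
(5) (exactly one): gear ∈ tray-Green.
Only one tray left: lens ∈ tray-Green.
(1): tray-Green already has 2, so the rest are out.
Only one tray left: ingot ∈ tray-Y.
Only one tray left: flask ∈ tray-Y.
Only one tray left: knob ∈ tray-Y.
Only one tray left: o-ring ∈ tray-Y.

tray-Green = {gear, lens}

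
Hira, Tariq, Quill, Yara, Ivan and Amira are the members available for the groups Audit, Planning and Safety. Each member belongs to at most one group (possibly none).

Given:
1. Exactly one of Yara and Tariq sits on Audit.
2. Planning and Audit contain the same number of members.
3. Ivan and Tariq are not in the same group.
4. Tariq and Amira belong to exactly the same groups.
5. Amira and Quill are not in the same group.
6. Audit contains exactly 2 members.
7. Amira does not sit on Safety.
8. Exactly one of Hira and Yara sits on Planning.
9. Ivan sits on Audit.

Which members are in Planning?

Planning = {Hira, Quill}

From (7): Amira ∉ Safety.
From (9): Ivan ∈ Audit.
(3): Tariq ∉ Audit.
(4): Amira matches Tariq: Amira ∉ Audit.
(4): Tariq matches Amira: Tariq ∉ Safety.
(1) (exactly one): Yara ∈ Audit.
(6): Audit already has 2, so the rest are out.
(8) (exactly one): Hira ∈ Planning.
Suppose Tariq ∈ Planning: no assignment then satisfies all the clues, so Tariq ∉ Planning.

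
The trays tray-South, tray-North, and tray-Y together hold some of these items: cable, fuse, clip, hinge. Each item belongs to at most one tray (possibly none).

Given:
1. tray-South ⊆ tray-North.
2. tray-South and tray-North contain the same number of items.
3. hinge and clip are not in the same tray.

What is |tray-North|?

0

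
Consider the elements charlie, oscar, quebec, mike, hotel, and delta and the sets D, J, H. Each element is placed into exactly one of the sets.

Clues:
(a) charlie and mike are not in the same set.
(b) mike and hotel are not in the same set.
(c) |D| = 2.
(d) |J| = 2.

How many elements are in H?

2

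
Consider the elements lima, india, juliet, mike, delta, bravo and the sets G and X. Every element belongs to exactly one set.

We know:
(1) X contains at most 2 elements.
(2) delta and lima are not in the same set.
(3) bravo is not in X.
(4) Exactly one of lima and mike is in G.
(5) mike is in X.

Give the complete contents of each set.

From (3): bravo ∉ X.
From (5): mike ∈ X.
(4) (exactly one): lima ∈ G.
Only one set left: bravo ∈ G.
(2): delta ∉ G.
Only one set left: delta ∈ X.
(1): X already has 2, so the rest are out.
Only one set left: india ∈ G.
Only one set left: juliet ∈ G.

G = {bravo, india, juliet, lima}; X = {delta, mike}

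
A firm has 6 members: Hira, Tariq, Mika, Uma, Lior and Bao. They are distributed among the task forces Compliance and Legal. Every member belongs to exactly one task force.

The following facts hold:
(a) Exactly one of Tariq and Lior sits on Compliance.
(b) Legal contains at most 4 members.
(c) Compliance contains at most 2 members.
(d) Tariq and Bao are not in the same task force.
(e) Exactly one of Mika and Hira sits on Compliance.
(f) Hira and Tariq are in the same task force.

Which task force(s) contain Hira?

Hira: Compliance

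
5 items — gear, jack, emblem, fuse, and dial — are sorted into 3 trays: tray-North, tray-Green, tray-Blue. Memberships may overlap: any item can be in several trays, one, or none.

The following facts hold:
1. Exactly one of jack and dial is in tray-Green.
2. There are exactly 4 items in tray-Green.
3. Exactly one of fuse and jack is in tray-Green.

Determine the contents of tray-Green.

tray-Green = {dial, emblem, fuse, gear}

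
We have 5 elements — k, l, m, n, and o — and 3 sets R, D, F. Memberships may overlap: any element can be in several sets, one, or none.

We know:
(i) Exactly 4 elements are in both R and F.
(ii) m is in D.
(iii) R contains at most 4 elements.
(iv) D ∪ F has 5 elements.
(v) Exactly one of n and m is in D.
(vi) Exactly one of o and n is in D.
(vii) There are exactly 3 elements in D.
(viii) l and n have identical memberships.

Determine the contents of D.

D = {k, m, o}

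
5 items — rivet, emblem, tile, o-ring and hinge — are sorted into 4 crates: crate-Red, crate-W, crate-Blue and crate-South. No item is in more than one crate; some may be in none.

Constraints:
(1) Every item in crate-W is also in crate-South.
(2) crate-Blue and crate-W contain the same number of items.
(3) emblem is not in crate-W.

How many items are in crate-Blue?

0

From (3): emblem ∉ crate-W.
Suppose rivet ∈ crate-W: no assignment then satisfies all the clues, so rivet ∉ crate-W.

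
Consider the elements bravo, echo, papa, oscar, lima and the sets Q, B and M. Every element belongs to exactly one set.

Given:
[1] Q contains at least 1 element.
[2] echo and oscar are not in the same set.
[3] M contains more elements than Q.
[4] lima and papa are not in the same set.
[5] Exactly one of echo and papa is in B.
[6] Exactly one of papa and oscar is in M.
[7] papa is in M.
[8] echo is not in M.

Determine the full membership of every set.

Q = {oscar}; B = {echo, lima}; M = {bravo, papa}

From (7): papa ∈ M.
From (8): echo ∉ M.
(4): lima ∉ M.
(5) (exactly one): echo ∈ B.
(6) (exactly one): oscar ∉ M.
(2): oscar ∉ B.
Only one set left: oscar ∈ Q.
Suppose bravo ∈ Q: no assignment then satisfies all the clues, so bravo ∉ Q.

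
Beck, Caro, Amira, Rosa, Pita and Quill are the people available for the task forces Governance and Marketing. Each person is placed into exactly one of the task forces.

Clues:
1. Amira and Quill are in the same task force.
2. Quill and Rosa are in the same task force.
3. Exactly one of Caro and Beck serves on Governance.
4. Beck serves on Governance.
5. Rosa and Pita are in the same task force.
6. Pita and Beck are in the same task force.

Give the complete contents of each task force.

Governance = {Amira, Beck, Pita, Quill, Rosa}; Marketing = {Caro}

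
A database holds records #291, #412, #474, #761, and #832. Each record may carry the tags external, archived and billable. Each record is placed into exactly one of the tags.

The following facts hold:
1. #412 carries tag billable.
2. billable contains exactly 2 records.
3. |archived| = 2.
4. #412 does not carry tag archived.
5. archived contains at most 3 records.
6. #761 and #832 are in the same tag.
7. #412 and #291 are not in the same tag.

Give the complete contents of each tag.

From (1): #412 ∈ billable.
(7): #291 ∉ billable.
Suppose #291 ∉ external: no assignment then satisfies all the clues, so #291 ∈ external.

external = {#291}; archived = {#761, #832}; billable = {#412, #474}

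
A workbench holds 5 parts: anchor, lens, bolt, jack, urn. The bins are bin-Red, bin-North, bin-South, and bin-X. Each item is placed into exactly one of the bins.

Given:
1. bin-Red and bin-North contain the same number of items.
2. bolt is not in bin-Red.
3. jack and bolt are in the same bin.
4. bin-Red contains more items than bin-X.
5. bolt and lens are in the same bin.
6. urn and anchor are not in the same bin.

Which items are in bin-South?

bin-South = {bolt, jack, lens}

From (2): bolt ∉ bin-Red.
(3): jack matches bolt: jack ∉ bin-Red.
(5): lens matches bolt: lens ∉ bin-Red.
Suppose anchor ∈ bin-South: no assignment then satisfies all the clues, so anchor ∉ bin-South.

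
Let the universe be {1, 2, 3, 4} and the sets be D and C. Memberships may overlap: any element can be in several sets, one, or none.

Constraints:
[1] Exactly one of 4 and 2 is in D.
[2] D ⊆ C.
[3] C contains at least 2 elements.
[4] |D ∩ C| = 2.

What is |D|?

2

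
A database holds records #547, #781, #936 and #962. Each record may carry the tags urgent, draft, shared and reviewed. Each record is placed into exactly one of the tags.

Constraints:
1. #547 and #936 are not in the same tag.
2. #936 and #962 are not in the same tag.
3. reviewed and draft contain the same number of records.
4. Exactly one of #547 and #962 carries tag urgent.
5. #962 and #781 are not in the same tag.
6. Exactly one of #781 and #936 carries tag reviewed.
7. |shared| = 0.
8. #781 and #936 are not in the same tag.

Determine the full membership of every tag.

urgent = {#547, #781}; draft = {#962}; shared = {}; reviewed = {#936}

(7): shared already has 0, so the rest are out.
Suppose #547 ∉ urgent: no assignment then satisfies all the clues, so #547 ∈ urgent.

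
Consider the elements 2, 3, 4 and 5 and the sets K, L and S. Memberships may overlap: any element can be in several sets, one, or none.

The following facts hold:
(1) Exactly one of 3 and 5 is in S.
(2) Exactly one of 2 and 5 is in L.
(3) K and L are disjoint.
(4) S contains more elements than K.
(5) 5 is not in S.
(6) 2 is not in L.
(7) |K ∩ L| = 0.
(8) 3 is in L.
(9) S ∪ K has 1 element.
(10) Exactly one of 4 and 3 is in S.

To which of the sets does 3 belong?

3: L, S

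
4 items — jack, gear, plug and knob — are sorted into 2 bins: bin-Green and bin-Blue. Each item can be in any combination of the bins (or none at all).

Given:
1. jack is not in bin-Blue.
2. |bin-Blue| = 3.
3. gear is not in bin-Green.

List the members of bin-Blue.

bin-Blue = {gear, knob, plug}

From (1): jack ∉ bin-Blue.
From (3): gear ∉ bin-Green.
(2): only 3 candidates remain for bin-Blue, so all are in.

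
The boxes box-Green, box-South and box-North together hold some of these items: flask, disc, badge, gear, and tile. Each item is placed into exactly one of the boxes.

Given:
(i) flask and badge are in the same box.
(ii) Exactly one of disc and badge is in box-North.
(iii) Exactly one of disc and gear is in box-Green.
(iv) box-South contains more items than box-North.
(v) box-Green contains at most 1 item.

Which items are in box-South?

box-South = {badge, flask, tile}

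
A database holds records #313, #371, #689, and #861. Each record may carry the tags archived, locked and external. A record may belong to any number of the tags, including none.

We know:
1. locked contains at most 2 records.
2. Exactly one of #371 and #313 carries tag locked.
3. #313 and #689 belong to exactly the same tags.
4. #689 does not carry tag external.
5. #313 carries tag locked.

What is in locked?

From (4): #689 ∉ external.
From (5): #313 ∈ locked.
(2) (exactly one): #371 ∉ locked.
(3): #689 matches #313: #689 ∈ locked.
(3): #313 matches #689: #313 ∉ external.
(1): locked already has 2, so the rest are out.

locked = {#313, #689}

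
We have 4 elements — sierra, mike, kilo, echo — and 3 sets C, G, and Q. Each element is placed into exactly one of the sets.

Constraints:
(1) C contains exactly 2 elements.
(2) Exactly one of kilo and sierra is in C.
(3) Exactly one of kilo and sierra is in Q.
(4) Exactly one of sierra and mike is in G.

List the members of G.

G = {mike}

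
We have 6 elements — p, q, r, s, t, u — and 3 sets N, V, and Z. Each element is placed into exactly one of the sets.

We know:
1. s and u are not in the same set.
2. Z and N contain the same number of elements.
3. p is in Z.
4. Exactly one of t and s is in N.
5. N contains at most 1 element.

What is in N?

N = {s}

From (3): p ∈ Z.
Suppose q ∈ N: no assignment then satisfies all the clues, so q ∉ N.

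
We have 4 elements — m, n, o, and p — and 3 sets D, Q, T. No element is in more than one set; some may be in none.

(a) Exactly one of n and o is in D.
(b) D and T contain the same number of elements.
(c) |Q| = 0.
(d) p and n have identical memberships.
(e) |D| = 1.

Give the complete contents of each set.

D = {o}; Q = {}; T = {m}

(c): Q already has 0, so the rest are out.
Suppose m ∈ D: no assignment then satisfies all the clues, so m ∉ D.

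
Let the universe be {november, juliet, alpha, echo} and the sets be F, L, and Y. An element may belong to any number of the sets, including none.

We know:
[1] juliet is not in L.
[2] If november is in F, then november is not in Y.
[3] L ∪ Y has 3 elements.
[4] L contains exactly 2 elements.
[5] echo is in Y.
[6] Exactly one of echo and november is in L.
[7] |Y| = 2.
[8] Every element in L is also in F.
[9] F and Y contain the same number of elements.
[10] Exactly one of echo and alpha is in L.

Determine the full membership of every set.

From (1): juliet ∉ L.
From (5): echo ∈ Y.
Suppose november ∉ F: no assignment then satisfies all the clues, so november ∈ F.

F = {alpha, november}; L = {alpha, november}; Y = {alpha, echo}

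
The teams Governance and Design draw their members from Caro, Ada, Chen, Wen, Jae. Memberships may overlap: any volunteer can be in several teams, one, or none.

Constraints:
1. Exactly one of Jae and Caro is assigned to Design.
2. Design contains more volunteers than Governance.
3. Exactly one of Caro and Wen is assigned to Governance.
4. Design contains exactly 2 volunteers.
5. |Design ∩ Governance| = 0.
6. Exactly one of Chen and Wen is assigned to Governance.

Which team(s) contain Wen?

Wen: Governance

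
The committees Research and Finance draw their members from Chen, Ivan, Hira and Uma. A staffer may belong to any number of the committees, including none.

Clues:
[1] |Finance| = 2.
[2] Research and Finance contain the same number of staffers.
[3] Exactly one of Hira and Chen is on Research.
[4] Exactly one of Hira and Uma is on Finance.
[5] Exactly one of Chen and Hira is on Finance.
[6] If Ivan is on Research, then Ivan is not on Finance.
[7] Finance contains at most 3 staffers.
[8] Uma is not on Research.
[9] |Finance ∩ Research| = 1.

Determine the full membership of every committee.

Research = {Chen, Ivan}; Finance = {Chen, Uma}

From (8): Uma ∉ Research.
Suppose Chen ∉ Research: no assignment then satisfies all the clues, so Chen ∈ Research.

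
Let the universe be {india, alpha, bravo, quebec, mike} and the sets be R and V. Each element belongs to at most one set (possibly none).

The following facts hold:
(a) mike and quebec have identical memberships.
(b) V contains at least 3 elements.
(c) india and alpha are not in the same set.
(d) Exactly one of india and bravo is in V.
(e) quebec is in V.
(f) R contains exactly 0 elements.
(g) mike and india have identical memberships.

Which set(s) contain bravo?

bravo: none

From (e): quebec ∈ V.
(a): mike matches quebec: mike ∉ R.
(a): mike matches quebec: mike ∈ V.
(f): R already has 0, so the rest are out.
(g): india matches mike: india ∈ V.
(c): alpha ∉ V.
(d) (exactly one): bravo ∉ V.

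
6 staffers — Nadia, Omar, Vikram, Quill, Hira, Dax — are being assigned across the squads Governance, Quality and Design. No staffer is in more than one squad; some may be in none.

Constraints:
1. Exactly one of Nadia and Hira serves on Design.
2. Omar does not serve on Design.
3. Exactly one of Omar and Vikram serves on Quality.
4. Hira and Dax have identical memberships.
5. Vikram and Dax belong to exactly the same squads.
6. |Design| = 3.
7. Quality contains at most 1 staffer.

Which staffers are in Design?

Design = {Dax, Hira, Vikram}

From (2): Omar ∉ Design.
Suppose Nadia ∈ Design: no assignment then satisfies all the clues, so Nadia ∉ Design.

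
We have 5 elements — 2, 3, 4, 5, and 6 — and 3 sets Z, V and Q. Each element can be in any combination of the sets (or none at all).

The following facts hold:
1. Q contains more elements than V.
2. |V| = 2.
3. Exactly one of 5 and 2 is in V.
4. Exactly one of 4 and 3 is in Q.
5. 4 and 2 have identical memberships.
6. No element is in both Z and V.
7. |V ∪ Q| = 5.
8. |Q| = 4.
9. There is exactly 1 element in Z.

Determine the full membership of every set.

Z = {6}; V = {3, 5}; Q = {2, 4, 5, 6}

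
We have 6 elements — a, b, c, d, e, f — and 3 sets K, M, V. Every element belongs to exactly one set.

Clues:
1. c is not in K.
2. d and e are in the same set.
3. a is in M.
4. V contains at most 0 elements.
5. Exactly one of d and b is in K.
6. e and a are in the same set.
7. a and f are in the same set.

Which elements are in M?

M = {a, c, d, e, f}

From (1): c ∉ K.
From (3): a ∈ M.
(4): V already has 0, so the rest are out.
(6): e matches a: e ∉ K.
(6): e matches a: e ∈ M.
(7): f matches a: f ∉ K.
(7): f matches a: f ∈ M.
Only one set left: c ∈ M.
(2): d matches e: d ∉ K.
(2): d matches e: d ∈ M.
(5) (exactly one): b ∈ K.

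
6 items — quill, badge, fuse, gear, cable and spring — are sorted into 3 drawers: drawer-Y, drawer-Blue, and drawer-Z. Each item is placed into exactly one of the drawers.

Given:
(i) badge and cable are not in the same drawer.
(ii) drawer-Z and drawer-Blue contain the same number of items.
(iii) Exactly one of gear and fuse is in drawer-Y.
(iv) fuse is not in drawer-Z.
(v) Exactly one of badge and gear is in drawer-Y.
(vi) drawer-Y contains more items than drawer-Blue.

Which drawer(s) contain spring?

From (iv): fuse ∉ drawer-Z.
Suppose spring ∉ drawer-Y: no assignment then satisfies all the clues, so spring ∈ drawer-Y.

spring: drawer-Y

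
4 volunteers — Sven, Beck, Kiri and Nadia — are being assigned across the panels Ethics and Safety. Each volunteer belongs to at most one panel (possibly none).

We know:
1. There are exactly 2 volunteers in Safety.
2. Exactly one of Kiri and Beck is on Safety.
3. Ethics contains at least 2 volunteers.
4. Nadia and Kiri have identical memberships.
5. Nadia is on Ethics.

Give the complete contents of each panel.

From (5): Nadia ∈ Ethics.
(4): Kiri matches Nadia: Kiri ∈ Ethics.
(1): only 2 candidates remain for Safety, so all are in.

Ethics = {Kiri, Nadia}; Safety = {Beck, Sven}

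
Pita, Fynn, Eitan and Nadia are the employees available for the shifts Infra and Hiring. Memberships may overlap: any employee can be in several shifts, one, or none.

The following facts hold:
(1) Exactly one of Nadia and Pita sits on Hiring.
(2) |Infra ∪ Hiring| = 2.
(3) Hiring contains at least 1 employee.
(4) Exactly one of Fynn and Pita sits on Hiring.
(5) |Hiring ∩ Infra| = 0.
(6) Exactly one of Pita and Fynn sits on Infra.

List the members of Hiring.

Hiring = {Pita}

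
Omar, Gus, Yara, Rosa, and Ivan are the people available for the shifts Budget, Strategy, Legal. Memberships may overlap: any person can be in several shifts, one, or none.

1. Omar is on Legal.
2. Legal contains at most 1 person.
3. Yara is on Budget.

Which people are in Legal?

Legal = {Omar}

From (1): Omar ∈ Legal.
From (3): Yara ∈ Budget.
(2): Legal already has 1, so the rest are out.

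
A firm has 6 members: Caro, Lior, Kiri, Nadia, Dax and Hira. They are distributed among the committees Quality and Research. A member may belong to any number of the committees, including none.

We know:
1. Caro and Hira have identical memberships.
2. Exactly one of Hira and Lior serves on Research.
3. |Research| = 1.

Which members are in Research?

Research = {Lior}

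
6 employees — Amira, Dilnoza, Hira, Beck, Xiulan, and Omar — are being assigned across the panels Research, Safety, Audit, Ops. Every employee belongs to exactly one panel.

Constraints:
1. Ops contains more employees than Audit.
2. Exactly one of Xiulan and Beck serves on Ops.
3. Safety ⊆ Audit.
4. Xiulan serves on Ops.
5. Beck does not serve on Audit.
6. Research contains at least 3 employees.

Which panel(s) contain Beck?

Beck: Research

From (4): Xiulan ∈ Ops.
From (5): Beck ∉ Audit.
(2) (exactly one): Beck ∉ Ops.
(3) contrapositive: Beck ∉ Safety.
Only one panel left: Beck ∈ Research.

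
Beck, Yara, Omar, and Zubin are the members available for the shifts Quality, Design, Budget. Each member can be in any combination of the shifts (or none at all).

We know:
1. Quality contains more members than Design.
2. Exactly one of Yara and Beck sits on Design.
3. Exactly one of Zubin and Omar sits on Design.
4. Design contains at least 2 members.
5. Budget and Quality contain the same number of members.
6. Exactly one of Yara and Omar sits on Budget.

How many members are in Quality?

3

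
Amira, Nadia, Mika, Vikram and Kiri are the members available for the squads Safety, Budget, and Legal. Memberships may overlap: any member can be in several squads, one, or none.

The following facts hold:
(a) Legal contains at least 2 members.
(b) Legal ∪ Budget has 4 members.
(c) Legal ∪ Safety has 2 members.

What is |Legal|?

2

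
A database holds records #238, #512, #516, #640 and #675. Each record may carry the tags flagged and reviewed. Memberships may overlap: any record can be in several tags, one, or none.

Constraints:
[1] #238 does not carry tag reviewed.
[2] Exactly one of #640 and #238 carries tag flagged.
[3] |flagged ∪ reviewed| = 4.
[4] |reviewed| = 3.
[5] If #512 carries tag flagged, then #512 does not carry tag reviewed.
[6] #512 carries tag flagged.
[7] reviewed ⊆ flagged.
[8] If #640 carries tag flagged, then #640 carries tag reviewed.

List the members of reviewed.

reviewed = {#516, #640, #675}

From (1): #238 ∉ reviewed.
From (6): #512 ∈ flagged.
(5): #512 ∉ reviewed.
(4): only 3 candidates remain for reviewed, so all are in.
(7) with #516 ∈ reviewed: #516 ∈ flagged.
(7) with #640 ∈ reviewed: #640 ∈ flagged.
(7) with #675 ∈ reviewed: #675 ∈ flagged.
(2) (exactly one): #238 ∉ flagged.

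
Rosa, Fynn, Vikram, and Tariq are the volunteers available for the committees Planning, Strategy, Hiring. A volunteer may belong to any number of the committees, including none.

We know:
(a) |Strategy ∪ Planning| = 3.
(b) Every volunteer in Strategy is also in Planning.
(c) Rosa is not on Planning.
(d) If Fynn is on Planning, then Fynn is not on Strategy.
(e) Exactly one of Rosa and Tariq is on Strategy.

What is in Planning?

Planning = {Fynn, Tariq, Vikram}

From (c): Rosa ∉ Planning.
(b) contrapositive: Rosa ∉ Strategy.
(e) (exactly one): Tariq ∈ Strategy.
(b) with Tariq ∈ Strategy: Tariq ∈ Planning.
Suppose Fynn ∉ Planning: no assignment then satisfies all the clues, so Fynn ∈ Planning.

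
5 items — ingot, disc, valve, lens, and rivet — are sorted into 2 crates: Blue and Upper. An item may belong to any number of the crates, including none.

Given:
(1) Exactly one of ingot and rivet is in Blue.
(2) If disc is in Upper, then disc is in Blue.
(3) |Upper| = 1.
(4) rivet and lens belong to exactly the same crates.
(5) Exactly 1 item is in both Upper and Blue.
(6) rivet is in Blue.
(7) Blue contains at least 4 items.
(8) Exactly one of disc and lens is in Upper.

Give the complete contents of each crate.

Blue = {disc, lens, rivet, valve}; Upper = {disc}

From (6): rivet ∈ Blue.
(1) (exactly one): ingot ∉ Blue.
(4): lens matches rivet: lens ∈ Blue.
(7): only 4 candidates remain for Blue, so all are in.
Suppose ingot ∈ Upper: no assignment then satisfies all the clues, so ingot ∉ Upper.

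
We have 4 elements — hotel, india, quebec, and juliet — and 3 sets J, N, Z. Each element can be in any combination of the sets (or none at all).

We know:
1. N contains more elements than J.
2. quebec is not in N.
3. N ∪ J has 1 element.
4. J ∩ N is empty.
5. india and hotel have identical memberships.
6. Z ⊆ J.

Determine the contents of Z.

Z = {}

From (2): quebec ∉ N.
Suppose hotel ∈ Z: no assignment then satisfies all the clues, so hotel ∉ Z.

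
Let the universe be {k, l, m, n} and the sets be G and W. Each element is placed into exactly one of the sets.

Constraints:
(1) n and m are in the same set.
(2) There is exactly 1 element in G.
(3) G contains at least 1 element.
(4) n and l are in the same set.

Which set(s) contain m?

m: W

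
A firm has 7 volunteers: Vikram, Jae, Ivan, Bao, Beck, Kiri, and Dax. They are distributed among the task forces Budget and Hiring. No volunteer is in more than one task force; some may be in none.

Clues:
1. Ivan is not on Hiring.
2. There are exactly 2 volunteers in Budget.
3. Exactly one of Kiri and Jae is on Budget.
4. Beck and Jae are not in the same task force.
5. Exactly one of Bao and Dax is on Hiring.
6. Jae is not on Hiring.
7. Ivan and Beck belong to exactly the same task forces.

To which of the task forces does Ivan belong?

Ivan: none

From (1): Ivan ∉ Hiring.
From (6): Jae ∉ Hiring.
(7): Beck matches Ivan: Beck ∉ Hiring.
Suppose Ivan ∈ Budget: no assignment then satisfies all the clues, so Ivan ∉ Budget.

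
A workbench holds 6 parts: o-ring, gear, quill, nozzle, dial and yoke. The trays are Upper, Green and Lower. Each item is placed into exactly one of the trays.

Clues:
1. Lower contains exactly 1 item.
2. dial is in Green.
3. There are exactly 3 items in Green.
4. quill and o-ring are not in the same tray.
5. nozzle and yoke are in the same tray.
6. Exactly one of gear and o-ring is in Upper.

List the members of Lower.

From (2): dial ∈ Green.
Suppose o-ring ∉ Lower: no assignment then satisfies all the clues, so o-ring ∈ Lower.

Lower = {o-ring}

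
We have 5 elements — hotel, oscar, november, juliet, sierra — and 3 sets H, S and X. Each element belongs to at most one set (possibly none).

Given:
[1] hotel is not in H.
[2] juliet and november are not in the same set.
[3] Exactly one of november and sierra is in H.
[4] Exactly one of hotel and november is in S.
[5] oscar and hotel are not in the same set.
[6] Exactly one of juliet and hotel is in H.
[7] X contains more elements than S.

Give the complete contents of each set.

H = {juliet, sierra}; S = {hotel}; X = {november, oscar}

From (1): hotel ∉ H.
(6) (exactly one): juliet ∈ H.
(2): november ∉ H.
(3) (exactly one): sierra ∈ H.
Suppose hotel ∉ S: no assignment then satisfies all the clues, so hotel ∈ S.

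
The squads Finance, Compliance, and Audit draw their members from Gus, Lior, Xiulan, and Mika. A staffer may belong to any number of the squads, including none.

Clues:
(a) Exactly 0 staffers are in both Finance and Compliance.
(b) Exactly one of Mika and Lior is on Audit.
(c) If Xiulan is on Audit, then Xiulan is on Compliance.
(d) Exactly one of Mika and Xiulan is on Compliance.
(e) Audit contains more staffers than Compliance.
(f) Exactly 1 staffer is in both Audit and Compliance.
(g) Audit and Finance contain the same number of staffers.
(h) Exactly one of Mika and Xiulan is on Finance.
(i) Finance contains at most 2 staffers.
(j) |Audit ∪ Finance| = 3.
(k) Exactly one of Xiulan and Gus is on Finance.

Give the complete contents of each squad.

Finance = {Gus, Mika}; Compliance = {Xiulan}; Audit = {Mika, Xiulan}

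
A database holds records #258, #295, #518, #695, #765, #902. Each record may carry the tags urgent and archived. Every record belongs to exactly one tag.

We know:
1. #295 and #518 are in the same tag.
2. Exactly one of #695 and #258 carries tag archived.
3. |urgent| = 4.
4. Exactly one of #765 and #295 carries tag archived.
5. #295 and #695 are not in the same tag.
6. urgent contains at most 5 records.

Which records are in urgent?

urgent = {#258, #295, #518, #902}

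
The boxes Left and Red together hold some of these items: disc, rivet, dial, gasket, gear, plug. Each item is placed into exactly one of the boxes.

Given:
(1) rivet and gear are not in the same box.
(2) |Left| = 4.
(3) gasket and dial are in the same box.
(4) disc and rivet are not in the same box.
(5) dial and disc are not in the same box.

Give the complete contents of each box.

Left = {dial, gasket, plug, rivet}; Red = {disc, gear}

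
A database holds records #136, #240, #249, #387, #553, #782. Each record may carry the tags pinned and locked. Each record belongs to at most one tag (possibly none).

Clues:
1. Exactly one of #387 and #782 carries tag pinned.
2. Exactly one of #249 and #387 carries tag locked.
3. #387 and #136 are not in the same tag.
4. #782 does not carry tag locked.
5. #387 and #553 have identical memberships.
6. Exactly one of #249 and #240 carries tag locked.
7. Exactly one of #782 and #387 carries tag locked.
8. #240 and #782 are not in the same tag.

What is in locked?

locked = {#240, #387, #553}

From (4): #782 ∉ locked.
(7) (exactly one): #387 ∈ locked.
(1) (exactly one): #782 ∈ pinned.
(2) (exactly one): #249 ∉ locked.
(3): #136 ∉ locked.
(5): #553 matches #387: #553 ∉ pinned.
(5): #553 matches #387: #553 ∈ locked.
(6) (exactly one): #240 ∈ locked.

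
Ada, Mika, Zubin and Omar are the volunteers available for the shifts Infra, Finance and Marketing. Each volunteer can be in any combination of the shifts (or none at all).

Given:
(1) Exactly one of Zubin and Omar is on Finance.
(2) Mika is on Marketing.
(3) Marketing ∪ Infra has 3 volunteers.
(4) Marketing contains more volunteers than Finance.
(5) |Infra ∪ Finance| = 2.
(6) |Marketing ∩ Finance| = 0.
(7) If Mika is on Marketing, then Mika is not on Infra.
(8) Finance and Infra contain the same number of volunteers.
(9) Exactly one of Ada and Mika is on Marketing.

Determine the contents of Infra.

Infra = {Ada}

From (2): Mika ∈ Marketing.
(7): Mika ∉ Infra.
(9) (exactly one): Ada ∉ Marketing.
Suppose Ada ∉ Infra: no assignment then satisfies all the clues, so Ada ∈ Infra.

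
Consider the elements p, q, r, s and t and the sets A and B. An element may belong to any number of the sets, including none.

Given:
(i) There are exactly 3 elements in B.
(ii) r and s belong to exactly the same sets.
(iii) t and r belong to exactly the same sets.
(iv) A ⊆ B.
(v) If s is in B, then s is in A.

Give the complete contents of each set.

A = {r, s, t}; B = {r, s, t}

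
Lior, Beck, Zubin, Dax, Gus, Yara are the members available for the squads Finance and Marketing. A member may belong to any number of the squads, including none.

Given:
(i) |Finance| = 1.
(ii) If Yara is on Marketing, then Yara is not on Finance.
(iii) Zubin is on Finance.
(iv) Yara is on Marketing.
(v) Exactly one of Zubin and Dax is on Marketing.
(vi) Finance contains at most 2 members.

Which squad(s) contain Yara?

Yara: Marketing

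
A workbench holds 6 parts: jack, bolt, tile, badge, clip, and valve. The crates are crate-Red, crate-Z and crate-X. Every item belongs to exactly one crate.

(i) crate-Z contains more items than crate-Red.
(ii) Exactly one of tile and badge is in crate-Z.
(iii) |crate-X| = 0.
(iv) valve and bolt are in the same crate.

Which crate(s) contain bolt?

bolt: crate-Z

(iii): crate-X already has 0, so the rest are out.
Suppose bolt ∈ crate-Red: no assignment then satisfies all the clues, so bolt ∉ crate-Red.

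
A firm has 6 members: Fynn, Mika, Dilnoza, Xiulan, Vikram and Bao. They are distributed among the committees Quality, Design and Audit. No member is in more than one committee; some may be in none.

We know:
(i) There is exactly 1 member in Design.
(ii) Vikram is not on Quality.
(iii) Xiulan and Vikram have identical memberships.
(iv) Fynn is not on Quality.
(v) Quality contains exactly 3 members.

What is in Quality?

Quality = {Bao, Dilnoza, Mika}

From (ii): Vikram ∉ Quality.
From (iv): Fynn ∉ Quality.
(iii): Xiulan matches Vikram: Xiulan ∉ Quality.
(v): only 3 candidates remain for Quality, so all are in.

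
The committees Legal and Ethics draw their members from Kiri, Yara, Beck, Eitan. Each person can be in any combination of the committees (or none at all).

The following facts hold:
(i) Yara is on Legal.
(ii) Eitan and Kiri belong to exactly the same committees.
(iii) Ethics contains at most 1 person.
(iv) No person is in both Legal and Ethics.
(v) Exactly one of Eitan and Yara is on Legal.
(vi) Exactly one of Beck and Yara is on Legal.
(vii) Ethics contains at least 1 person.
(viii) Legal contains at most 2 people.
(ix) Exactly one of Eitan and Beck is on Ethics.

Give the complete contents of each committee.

Legal = {Yara}; Ethics = {Beck}

From (i): Yara ∈ Legal.
(iv) (disjoint): Yara ∉ Ethics.
(v) (exactly one): Eitan ∉ Legal.
(vi) (exactly one): Beck ∉ Legal.
(ii): Kiri matches Eitan: Kiri ∉ Legal.
Suppose Kiri ∈ Ethics: no assignment then satisfies all the clues, so Kiri ∉ Ethics.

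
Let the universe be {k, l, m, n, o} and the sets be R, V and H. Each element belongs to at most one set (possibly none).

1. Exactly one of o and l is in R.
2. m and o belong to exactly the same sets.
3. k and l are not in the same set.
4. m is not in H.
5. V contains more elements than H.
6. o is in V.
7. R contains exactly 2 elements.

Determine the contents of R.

From (4): m ∉ H.
From (6): o ∈ V.
(1) (exactly one): l ∈ R.
(2): m matches o: m ∉ R.
(2): m matches o: m ∈ V.
(3): k ∉ R.
(7): only 2 candidates remain for R, so all are in.

R = {l, n}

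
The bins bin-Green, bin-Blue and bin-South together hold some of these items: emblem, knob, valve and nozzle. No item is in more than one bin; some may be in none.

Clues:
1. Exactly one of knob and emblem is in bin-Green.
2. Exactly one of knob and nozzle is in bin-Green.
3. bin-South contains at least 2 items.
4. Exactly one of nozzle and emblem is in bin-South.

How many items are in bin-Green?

1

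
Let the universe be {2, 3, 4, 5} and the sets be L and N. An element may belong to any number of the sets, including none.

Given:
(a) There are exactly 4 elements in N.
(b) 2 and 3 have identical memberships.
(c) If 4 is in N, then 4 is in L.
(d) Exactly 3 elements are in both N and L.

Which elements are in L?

L = {2, 3, 4}

(a): only 4 candidates remain for N, so all are in.
(c): 4 ∈ L.
Suppose 2 ∉ L: no assignment then satisfies all the clues, so 2 ∈ L.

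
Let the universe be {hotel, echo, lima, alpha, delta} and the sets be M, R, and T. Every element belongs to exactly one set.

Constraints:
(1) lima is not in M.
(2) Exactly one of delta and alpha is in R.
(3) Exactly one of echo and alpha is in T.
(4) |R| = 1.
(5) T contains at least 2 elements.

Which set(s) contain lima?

lima: T

From (1): lima ∉ M.
Suppose lima ∈ R: no assignment then satisfies all the clues, so lima ∉ R.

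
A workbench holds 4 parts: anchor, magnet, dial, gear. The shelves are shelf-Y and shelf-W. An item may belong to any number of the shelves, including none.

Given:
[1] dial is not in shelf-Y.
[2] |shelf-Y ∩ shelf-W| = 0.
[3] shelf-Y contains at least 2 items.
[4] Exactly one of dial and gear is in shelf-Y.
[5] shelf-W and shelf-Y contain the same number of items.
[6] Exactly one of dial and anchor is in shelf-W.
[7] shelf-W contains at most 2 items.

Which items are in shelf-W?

shelf-W = {dial, magnet}

From (1): dial ∉ shelf-Y.
(4) (exactly one): gear ∈ shelf-Y.
Suppose anchor ∈ shelf-W: no assignment then satisfies all the clues, so anchor ∉ shelf-W.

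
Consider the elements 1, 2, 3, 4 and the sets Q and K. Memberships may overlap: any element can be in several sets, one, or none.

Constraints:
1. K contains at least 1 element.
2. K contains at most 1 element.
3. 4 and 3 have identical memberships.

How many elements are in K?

1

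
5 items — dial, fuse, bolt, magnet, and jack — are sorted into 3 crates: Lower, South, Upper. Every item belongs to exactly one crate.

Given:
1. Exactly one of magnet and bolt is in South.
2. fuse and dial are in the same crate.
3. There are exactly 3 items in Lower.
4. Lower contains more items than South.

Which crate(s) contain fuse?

fuse: Lower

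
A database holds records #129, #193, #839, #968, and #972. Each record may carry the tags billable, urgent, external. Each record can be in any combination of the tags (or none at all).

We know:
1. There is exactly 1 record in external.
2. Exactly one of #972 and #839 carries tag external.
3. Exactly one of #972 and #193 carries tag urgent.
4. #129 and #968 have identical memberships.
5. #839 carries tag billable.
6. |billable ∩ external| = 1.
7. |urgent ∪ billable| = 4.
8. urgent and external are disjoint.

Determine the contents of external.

external = {#839}

From (5): #839 ∈ billable.
Suppose #129 ∈ external: no assignment then satisfies all the clues, so #129 ∉ external.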